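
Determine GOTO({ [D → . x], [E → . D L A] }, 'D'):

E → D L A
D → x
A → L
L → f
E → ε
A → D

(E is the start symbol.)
GOTO(I, 'D') = CLOSURE({ [A → αX.β] : [A → α.Xβ] ∈ I, X = 'D' })

Items with dot before 'D', with the dot advanced:
  [E → . D L A] → [E → D . L A]
Closure of the advanced items:
  [E → D . L A] has the dot before L: add [L → . f]

GOTO = { [E → D . L A], [L → . f] }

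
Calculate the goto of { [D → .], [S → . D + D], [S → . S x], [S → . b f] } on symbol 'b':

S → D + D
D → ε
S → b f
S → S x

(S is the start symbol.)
GOTO(I, 'b') = CLOSURE({ [A → αX.β] : [A → α.Xβ] ∈ I, X = 'b' })

Items with dot before 'b', with the dot advanced:
  [S → . b f] → [S → b . f]
Closure adds nothing (no advanced item has the dot before a non-terminal).

GOTO = { [S → b . f] }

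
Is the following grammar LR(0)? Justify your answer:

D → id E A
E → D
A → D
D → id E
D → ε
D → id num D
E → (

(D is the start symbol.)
No. Shift-reduce conflict between [D → .] and [D → . id E]

Augment with D' → D and build the canonical LR(0) collection (I0 = CLOSURE({[D' → . D]}), then GOTO on every symbol after a dot until no new states appear). It has 10 states:
  I0: { [D → . id E A], [D → . id E], [D → . id num D], [D → .], [D' → . D] }  — shift, reduce
  I1: { [D' → D .] }  — accept
  I2: { [D → . id E A], [D → . id E], [D → . id num D], [D → .], [D → id . E A], [D → id . E], [D → id . num D], [E → . (], [E → . D] }  — shift, reduce
  I3: { [E → ( .] }  — reduce
  I4: { [E → D .] }  — reduce
  I5: { [A → . D], [D → . id E A], [D → . id E], [D → . id num D], [D → .], [D → id E . A], [D → id E .] }  — shift, 2 reduces
  I6: { [D → . id E A], [D → . id E], [D → . id num D], [D → .], [D → id num . D] }  — shift, reduce
  I7: { [D → id num D .] }  — reduce
  I8: { [D → id E A .] }  — reduce
  I9: { [A → D .] }  — reduce

Conflict in state I0:
  Shift-reduce conflict between [D → .] and [D → . id E]
So the grammar is NOT LR(0).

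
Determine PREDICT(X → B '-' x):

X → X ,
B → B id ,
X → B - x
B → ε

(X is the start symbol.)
PREDICT(X → B '-' x) = (FIRST(RHS) \ {ε}) ∪ (FOLLOW(X) if ε ∈ FIRST(RHS), i.e. RHS ⇒* ε)
FIRST(B) = { 'id', ε }
FIRST(B '-' x) = { '-', 'id' }
ε ∉ FIRST(B '-' x), so FOLLOW(X) is not added.
PREDICT(X → B '-' x) = { '-', 'id' }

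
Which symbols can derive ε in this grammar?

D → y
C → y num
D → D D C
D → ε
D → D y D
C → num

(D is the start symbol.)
A non-terminal is nullable if it can derive ε (the empty string): either it has an ε-production, or it has a production whose right-hand side consists entirely of nullable non-terminals.

ε-productions: D → ε
So D is immediately nullable.
No further non-terminal can be added: every production for the remaining non-terminals contains a terminal or a non-nullable non-terminal.
Nullable = { 'D' }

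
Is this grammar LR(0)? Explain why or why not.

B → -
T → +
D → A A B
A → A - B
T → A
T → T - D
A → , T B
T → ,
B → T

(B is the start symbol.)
No. Shift-reduce conflict between [T → , .] and [A → . , T B]

A grammar is LR(0) if no state in the canonical LR(0) collection has:
  - both a shift item (dot before a terminal) and a complete item (shift-reduce conflict), or
  - two or more complete items (reduce-reduce conflict; the accept item [B' → B .] counts as a complete item here).

Augment with B' → B and build the canonical LR(0) collection (I0 = CLOSURE({[B' → . B]}), then GOTO on every symbol after a dot until no new states appear). It has 19 states:
  I0: { [A → . , T B], [A → . A - B], [B → . -], [B → . T], [B' → . B], [T → . +], [T → . ,], [T → . A], [T → . T - D] }  — shift
  I1: { [T → + .] }  — reduce
  I2: { [A → , . T B], [A → . , T B], [A → . A - B], [T → , .], [T → . +], [T → . ,], [T → . A], [T → . T - D] }  — shift, reduce
  I3: { [B → - .] }  — reduce
  I4: { [A → A . - B], [T → A .] }  — shift, reduce
  I5: { [B' → B .] }  — accept
  I6: { [B → T .], [T → T . - D] }  — shift, reduce
  I7: { [A → . , T B], [A → . A - B], [D → . A A B], [T → T - . D] }  — shift
  I8: { [A → , . T B], [A → . , T B], [A → . A - B], [T → . +], [T → . ,], [T → . A], [T → . T - D] }  — shift
  I9: { [A → . , T B], [A → . A - B], [A → A . - B], [D → A . A B] }  — shift
  I10: { [T → T - D .] }  — reduce
  I11: { [A → . , T B], [A → . A - B], [A → A - . B], [B → . -], [B → . T], [T → . +], [T → . ,], [T → . A], [T → . T - D] }  — shift
  I12: { [A → . , T B], [A → . A - B], [A → A . - B], [B → . -], [B → . T], [D → A A . B], [T → . +], [T → . ,], [T → . A], [T → . T - D] }  — shift
  I13: { [A → . , T B], [A → . A - B], [A → A - . B], [B → - .], [B → . -], [B → . T], [T → . +], [T → . ,], [T → . A], [T → . T - D] }  — shift, reduce
  I14: { [D → A A B .] }  — reduce
  I15: { [A → A - B .] }  — reduce
  I16: { [A → , T . B], [A → . , T B], [A → . A - B], [B → . -], [B → . T], [T → . +], [T → . ,], [T → . A], [T → . T - D], [T → T . - D] }  — shift
  I17: { [A → . , T B], [A → . A - B], [B → - .], [D → . A A B], [T → T - . D] }  — shift, reduce
  I18: { [A → , T B .] }  — reduce

Conflict in state I2:
  Shift-reduce conflict between [T → , .] and [A → . , T B]
So the grammar is NOT LR(0).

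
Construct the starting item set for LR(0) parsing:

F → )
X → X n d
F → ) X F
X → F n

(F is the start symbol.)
{ [F → . ) X F], [F → . )], [F' → . F] }

First, augment the grammar with F' → F
I₀ = CLOSURE({ [F' → . F] }):
  [F' → . F] has the dot before F: add [F → . )], [F → . ) X F]
No further items can be added.

I₀ = { [F → . ) X F], [F → . )], [F' → . F] }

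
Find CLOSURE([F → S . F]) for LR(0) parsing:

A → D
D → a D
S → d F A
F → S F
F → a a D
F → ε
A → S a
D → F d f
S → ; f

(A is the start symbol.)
{ [F → . S F], [F → . a a D], [F → .], [F → S . F], [S → . ; f], [S → . d F A] }

To compute CLOSURE, for each item [A → α.Bβ] where B is a non-terminal, add [B → .γ] for all productions B → γ; repeat for the newly added items until nothing changes.

Start with: [F → S . F]
  [F → S . F] has the dot before F: add [F → . S F], [F → . a a D], [F → .]
  [F → . S F] has the dot before S: add [S → . d F A], [S → . ; f]
No further items can be added.

CLOSURE = { [F → . S F], [F → . a a D], [F → .], [F → S . F], [S → . ; f], [S → . d F A] }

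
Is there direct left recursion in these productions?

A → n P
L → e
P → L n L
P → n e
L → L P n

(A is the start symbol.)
A → n P: starts with n
L → e: starts with e
P → L n L: starts with L
P → n e: starts with n
L → L P n: LEFT RECURSIVE (starts with L)

The grammar has direct left recursion on: L.

Answer: Yes, L is left-recursive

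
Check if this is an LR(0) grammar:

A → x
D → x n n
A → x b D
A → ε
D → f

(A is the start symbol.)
No. Shift-reduce conflict between [A → .] and [A → . x]

Augment with A' → A and build the canonical LR(0) collection (I0 = CLOSURE({[A' → . A]}), then GOTO on every symbol after a dot until no new states appear). It has 9 states:
  I0: { [A → . x b D], [A → . x], [A → .], [A' → . A] }  — shift, reduce
  I1: { [A' → A .] }  — accept
  I2: { [A → x . b D], [A → x .] }  — shift, reduce
  I3: { [A → x b . D], [D → . f], [D → . x n n] }  — shift
  I4: { [A → x b D .] }  — reduce
  I5: { [D → f .] }  — reduce
  I6: { [D → x . n n] }  — shift
  I7: { [D → x n . n] }  — shift
  I8: { [D → x n n .] }  — reduce

Conflict in state I0:
  Shift-reduce conflict between [A → .] and [A → . x]
So the grammar is NOT LR(0).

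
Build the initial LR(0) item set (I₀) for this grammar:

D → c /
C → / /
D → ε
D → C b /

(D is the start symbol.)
{ [C → . / /], [D → . C b /], [D → . c /], [D → .], [D' → . D] }

First, augment the grammar with D' → D
I₀ = CLOSURE({ [D' → . D] }):
  [D' → . D] has the dot before D: add [D → . c /], [D → .], [D → . C b /]
  [D → . C b /] has the dot before C: add [C → . / /]
No further items can be added.

I₀ = { [C → . / /], [D → . C b /], [D → . c /], [D → .], [D' → . D] }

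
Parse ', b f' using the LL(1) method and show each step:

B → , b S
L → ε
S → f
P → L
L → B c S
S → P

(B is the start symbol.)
Stack is shown with the top on the left.

Stack    Input    Action
------------------------
B $      , b f $  output B → , b S
, b S $  , b f $  match ','
b S $    b f $    match 'b'
S $      f $      output S → f
f $      f $      match 'f'
$        $        accept

The string is accepted.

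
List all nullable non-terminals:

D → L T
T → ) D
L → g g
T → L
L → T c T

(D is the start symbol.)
A non-terminal is nullable if it can derive ε (the empty string): either it has an ε-production, or it has a production whose right-hand side consists entirely of nullable non-terminals.

There are no ε-productions, so no non-terminal can derive ε.
No non-terminals are nullable.

Answer: None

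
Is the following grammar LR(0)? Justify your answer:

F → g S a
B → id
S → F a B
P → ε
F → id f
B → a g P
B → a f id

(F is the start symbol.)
Yes, the grammar is LR(0)

A grammar is LR(0) if no state in the canonical LR(0) collection has:
  - both a shift item (dot before a terminal) and a complete item (shift-reduce conflict), or
  - two or more complete items (reduce-reduce conflict; the accept item [F' → F .] counts as a complete item here).

Augment with F' → F and build the canonical LR(0) collection (I0 = CLOSURE({[F' → . F]}), then GOTO on every symbol after a dot until no new states appear). It has 16 states:
  I0: { [F → . g S a], [F → . id f], [F' → . F] }  — shift
  I1: { [F' → F .] }  — accept
  I2: { [F → . g S a], [F → . id f], [F → g . S a], [S → . F a B] }  — shift
  I3: { [F → id . f] }  — shift
  I4: { [F → id f .] }  — reduce
  I5: { [S → F . a B] }  — shift
  I6: { [F → g S . a] }  — shift
  I7: { [F → g S a .] }  — reduce
  I8: { [B → . a f id], [B → . a g P], [B → . id], [S → F a . B] }  — shift
  I9: { [S → F a B .] }  — reduce
  I10: { [B → a . f id], [B → a . g P] }  — shift
  I11: { [B → id .] }  — reduce
  I12: { [B → a f . id] }  — shift
  I13: { [B → a g . P], [P → .] }  — reduce
  I14: { [B → a g P .] }  — reduce
  I15: { [B → a f id .] }  — reduce

Every state is either a pure shift/goto state or contains exactly one complete item and nothing to shift — no conflicts. The grammar is LR(0).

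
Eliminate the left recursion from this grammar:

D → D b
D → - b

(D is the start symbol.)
D is directly left-recursive. The standard transformation for
  A → A α₁ | ... | A α_m | β₁ | ... | β_n
is
  A  → β₁ A' | ... | β_n A'
  A' → α₁ A' | ... | α_m A' | ε

D → - b becomes D → - b D'
D → D b becomes D' → b D'
Add D' → ε

Resulting grammar:
D → - b D'
D' → b D'
D' → ε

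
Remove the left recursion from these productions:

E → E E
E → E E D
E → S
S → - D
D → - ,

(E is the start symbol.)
E → S E'
E' → E E'
E' → E D E'
E' → ε
S → - D
D → - ,

E is directly left-recursive. The standard transformation for
  A → A α₁ | ... | A α_m | β₁ | ... | β_n
is
  A  → β₁ A' | ... | β_n A'
  A' → α₁ A' | ... | α_m A' | ε

E → S becomes E → S E'
E → E E becomes E' → E E'
E → E E D becomes E' → E D E'
Add E' → ε

Productions for other non-terminals are unchanged:
  S → - D
  D → - ,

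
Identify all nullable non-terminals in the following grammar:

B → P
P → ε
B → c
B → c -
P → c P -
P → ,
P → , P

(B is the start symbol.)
ε-productions: P → ε
So P is immediately nullable.
B → P: every symbol on the right is nullable, so B is nullable too.
Every non-terminal is now nullable.
Nullable = { 'B', 'P' }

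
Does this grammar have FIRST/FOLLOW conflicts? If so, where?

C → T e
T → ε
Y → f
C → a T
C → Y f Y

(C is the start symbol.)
A FIRST/FOLLOW conflict occurs when a non-terminal N has a nullable alternative N → β (β ⇒* ε) and another alternative N → α with FIRST(α) ∩ FOLLOW(N) ≠ ∅: on such a lookahead the parser cannot decide between expanding α and letting N vanish via β.

Nullable non-terminals: T.
T has a nullable alternative but only one production, so nothing to check.

C, Y have no nullable alternative, so no FIRST/FOLLOW check is needed there.

No FIRST/FOLLOW conflicts found.

Answer: No FIRST/FOLLOW conflicts.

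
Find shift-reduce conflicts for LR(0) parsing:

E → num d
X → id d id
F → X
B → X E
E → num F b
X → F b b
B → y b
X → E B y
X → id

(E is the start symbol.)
Augment with E' → E and build the canonical LR(0) collection (I0 = CLOSURE({[E' → . E]}), then GOTO on every symbol after a dot until no new states appear). It has 20 states:
  I0: { [E → . num F b], [E → . num d], [E' → . E] }  — shift
  I1: { [E' → E .] }  — accept
  I2: { [E → . num F b], [E → . num d], [E → num . F b], [E → num . d], [F → . X], [X → . E B y], [X → . F b b], [X → . id d id], [X → . id] }  — shift
  I3: { [B → . X E], [B → . y b], [E → . num F b], [E → . num d], [F → . X], [X → . E B y], [X → . F b b], [X → . id d id], [X → . id], [X → E . B y] }  — shift
  I4: { [E → num F . b], [X → F . b b] }  — shift
  I5: { [F → X .] }  — reduce
  I6: { [E → num d .] }  — reduce
  I7: { [X → id . d id], [X → id .] }  — shift, reduce
  I8: { [X → id d . id] }  — shift
  I9: { [X → id d id .] }  — reduce
  I10: { [E → num F b .], [X → F b . b] }  — shift, reduce
  I11: { [X → F b b .] }  — reduce
  I12: { [X → E B . y] }  — shift
  I13: { [X → F . b b] }  — shift
  I14: { [B → X . E], [E → . num F b], [E → . num d], [F → X .] }  — shift, reduce
  I15: { [B → y . b] }  — shift
  I16: { [B → y b .] }  — reduce
  I17: { [B → X E .] }  — reduce
  I18: { [X → F b . b] }  — shift
  I19: { [X → E B y .] }  — reduce

I7 contains reduce item [X → id .] and shift item [X → id . d id] — shift-reduce conflict.
I10 contains reduce item [E → num F b .] and shift item [X → F b . b] — shift-reduce conflict.
I14 contains reduce item [F → X .] and shift items [E → . num F b], [E → . num d] — shift-reduce conflict.

Answer: Yes — I7: [X → id .] vs [X → id . d id]; I10: [E → num F b .] vs [X → F b . b]; I14: [F → X .] vs [E → . num F b]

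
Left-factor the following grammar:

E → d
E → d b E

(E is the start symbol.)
Left-factoring transforms A → αβ₁ | αβ₂ into A → αA' and A' → β₁ | β₂
(α is the longest common prefix among the alternatives). Repeat until
no nonterminal has two alternatives with a common prefix.

Round 1: E has alternatives sharing prefix 'd'. Introduce E': E → d E'
  Add: E' → ε
  Add: E' → b E

No remaining common prefixes — done.

Resulting grammar:
E → d E'
E' → ε
E' → b E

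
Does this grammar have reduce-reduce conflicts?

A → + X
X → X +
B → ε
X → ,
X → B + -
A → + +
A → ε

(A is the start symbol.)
A reduce-reduce conflict occurs when an LR(0) state has two complete items [A → α .] and [B → β .] — both call for a reduction, and with no lookahead the parser cannot choose between them.

Augment with A' → A and build the canonical LR(0) collection (I0 = CLOSURE({[A' → . A]}), then GOTO on every symbol after a dot until no new states appear). It has 10 states:
  I0: { [A → . + +], [A → . + X], [A → .], [A' → . A] }  — shift, reduce
  I1: { [A → + . +], [A → + . X], [B → .], [X → . ,], [X → . B + -], [X → . X +] }  — shift, reduce
  I2: { [A' → A .] }  — accept
  I3: { [A → + + .] }  — reduce
  I4: { [X → , .] }  — reduce
  I5: { [X → B . + -] }  — shift
  I6: { [A → + X .], [X → X . +] }  — shift, reduce
  I7: { [X → X + .] }  — reduce
  I8: { [X → B + . -] }  — shift
  I9: { [X → B + - .] }  — reduce

No state contains more than one complete item.

Answer: No reduce-reduce conflicts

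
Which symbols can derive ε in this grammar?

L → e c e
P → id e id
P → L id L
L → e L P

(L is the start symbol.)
A non-terminal is nullable if it can derive ε (the empty string): either it has an ε-production, or it has a production whose right-hand side consists entirely of nullable non-terminals.

There are no ε-productions, so no non-terminal can derive ε.
No non-terminals are nullable.

Answer: None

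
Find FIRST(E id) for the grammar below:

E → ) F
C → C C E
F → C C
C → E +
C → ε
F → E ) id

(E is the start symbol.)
{ ')' }

FIRST sets of the non-terminals involved (from the grammar, by fixed-point iteration):
  FIRST(E) = { ')' }

To compute FIRST(E id), process the symbols left to right:
Symbol E is a non-terminal. Add FIRST(E) \ {ε} = { ')' }
E is not nullable (ε ∉ FIRST(E)), so stop here.
FIRST(E id) = { ')' }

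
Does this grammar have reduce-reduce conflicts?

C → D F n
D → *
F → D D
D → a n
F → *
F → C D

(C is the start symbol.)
Yes — I6: [D → * .] vs [F → * .]

A reduce-reduce conflict occurs when an LR(0) state has two complete items [A → α .] and [B → β .] — both call for a reduction, and with no lookahead the parser cannot choose between them.

Augment with C' → C and build the canonical LR(0) collection (I0 = CLOSURE({[C' → . C]}), then GOTO on every symbol after a dot until no new states appear). It has 13 states:
  I0: { [C → . D F n], [C' → . C], [D → . *], [D → . a n] }  — shift
  I1: { [D → * .] }  — reduce
  I2: { [C' → C .] }  — accept
  I3: { [C → . D F n], [C → D . F n], [D → . *], [D → . a n], [F → . *], [F → . C D], [F → . D D] }  — shift
  I4: { [D → a . n] }  — shift
  I5: { [D → a n .] }  — reduce
  I6: { [D → * .], [F → * .] }  — 2 reduces
  I7: { [D → . *], [D → . a n], [F → C . D] }  — shift
  I8: { [C → . D F n], [C → D . F n], [D → . *], [D → . a n], [F → . *], [F → . C D], [F → . D D], [F → D . D] }  — shift
  I9: { [C → D F . n] }  — shift
  I10: { [C → D F n .] }  — reduce
  I11: { [C → . D F n], [C → D . F n], [D → . *], [D → . a n], [F → . *], [F → . C D], [F → . D D], [F → D . D], [F → D D .] }  — shift, reduce
  I12: { [F → C D .] }  — reduce

I6 contains complete items [D → * .], [F → * .] — reduce-reduce conflict.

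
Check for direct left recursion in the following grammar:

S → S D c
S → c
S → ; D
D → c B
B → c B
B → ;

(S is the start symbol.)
S → S D c: LEFT RECURSIVE (starts with S)
S → c: starts with c
S → ; D: starts with ';'
D → c B: starts with c
B → c B: starts with c
B → ;: starts with ';'

The grammar has direct left recursion on: S.

Answer: Yes, S is left-recursive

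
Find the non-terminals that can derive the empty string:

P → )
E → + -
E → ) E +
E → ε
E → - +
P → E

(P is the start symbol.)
ε-productions: E → ε
So E is immediately nullable.
P → E: every symbol on the right is nullable, so P is nullable too.
Every non-terminal is now nullable.
Nullable = { 'E', 'P' }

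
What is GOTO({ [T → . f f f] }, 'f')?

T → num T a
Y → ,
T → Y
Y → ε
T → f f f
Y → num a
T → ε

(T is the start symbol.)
{ [T → f . f f] }

GOTO(I, 'f') = CLOSURE({ [A → αX.β] : [A → α.Xβ] ∈ I, X = 'f' })

Items with dot before 'f', with the dot advanced:
  [T → . f f f] → [T → f . f f]
Closure adds nothing (no advanced item has the dot before a non-terminal).

GOTO = { [T → f . f f] }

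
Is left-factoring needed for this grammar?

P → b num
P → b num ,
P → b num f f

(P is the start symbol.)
Left-factoring is needed when two productions for the same non-terminal
share a common prefix on the right-hand side.

Productions for P:
  P → b num
  P → b num ,
  P → b num f f

Found common prefix 'b num' in productions for P

Answer: Yes, P has productions with common prefix 'b num'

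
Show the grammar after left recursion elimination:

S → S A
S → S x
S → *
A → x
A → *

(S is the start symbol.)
S is directly left-recursive. The standard transformation for
  A → A α₁ | ... | A α_m | β₁ | ... | β_n
is
  A  → β₁ A' | ... | β_n A'
  A' → α₁ A' | ... | α_m A' | ε

S → * becomes S → * S'
S → S A becomes S' → A S'
S → S x becomes S' → x S'
Add S' → ε

Productions for other non-terminals are unchanged:
  A → x
  A → *

Resulting grammar:
S → * S'
S' → A S'
S' → x S'
S' → ε
A → x
A → *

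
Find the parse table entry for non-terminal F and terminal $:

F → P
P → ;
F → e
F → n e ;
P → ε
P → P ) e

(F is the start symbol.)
F → P

To find M[F, $], we find productions for F where $ is in the predict set (PREDICT(N → α) = (FIRST(α) \ {ε}) ∪ (FOLLOW(N) if α ⇒* ε)).

Relevant sets:
  FIRST(P) = { ')', ';', ε }
  FOLLOW(F) = { $ }

F → P: PREDICT = { $, ')', ';' }
  $ is in predict set, so this production goes in M[F, $]
F → e: PREDICT = { 'e' }
F → n e ;: PREDICT = { 'n' }

M[F, $] = F → P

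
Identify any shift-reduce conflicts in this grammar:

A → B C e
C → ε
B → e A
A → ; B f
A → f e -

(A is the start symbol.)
Augment with A' → A and build the canonical LR(0) collection (I0 = CLOSURE({[A' → . A]}), then GOTO on every symbol after a dot until no new states appear). It has 13 states:
  I0: { [A → . ; B f], [A → . B C e], [A → . f e -], [A' → . A], [B → . e A] }  — shift
  I1: { [A → ; . B f], [B → . e A] }  — shift
  I2: { [A' → A .] }  — accept
  I3: { [A → B . C e], [C → .] }  — reduce
  I4: { [A → . ; B f], [A → . B C e], [A → . f e -], [B → . e A], [B → e . A] }  — shift
  I5: { [A → f . e -] }  — shift
  I6: { [A → f e . -] }  — shift
  I7: { [A → f e - .] }  — reduce
  I8: { [B → e A .] }  — reduce
  I9: { [A → B C . e] }  — shift
  I10: { [A → B C e .] }  — reduce
  I11: { [A → ; B . f] }  — shift
  I12: { [A → ; B f .] }  — reduce

No state contains both a complete item and a shift item.

Answer: No shift-reduce conflicts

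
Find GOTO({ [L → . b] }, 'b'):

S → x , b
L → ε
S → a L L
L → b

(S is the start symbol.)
GOTO(I, 'b') = CLOSURE({ [A → αX.β] : [A → α.Xβ] ∈ I, X = 'b' })

Items with dot before 'b', with the dot advanced:
  [L → . b] → [L → b .]
Closure adds nothing (no advanced item has the dot before a non-terminal).

GOTO = { [L → b .] }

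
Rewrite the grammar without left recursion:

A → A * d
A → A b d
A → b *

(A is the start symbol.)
A → b * A'
A' → * d A'
A' → b d A'
A' → ε

A is directly left-recursive. The standard transformation for
  A → A α₁ | ... | A α_m | β₁ | ... | β_n
is
  A  → β₁ A' | ... | β_n A'
  A' → α₁ A' | ... | α_m A' | ε

A → b * becomes A → b * A'
A → A * d becomes A' → * d A'
A → A b d becomes A' → b d A'
Add A' → ε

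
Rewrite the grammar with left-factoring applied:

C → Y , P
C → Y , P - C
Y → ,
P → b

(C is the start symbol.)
C → Y , P C'
C' → ε
C' → - C
Y → ,
P → b

Left-factoring transforms A → αβ₁ | αβ₂ into A → αA' and A' → β₁ | β₂
(α is the longest common prefix among the alternatives). Repeat until
no nonterminal has two alternatives with a common prefix.

Round 1: C has alternatives sharing prefix 'Y , P'. Introduce C': C → Y , P C'
  Add: C' → ε
  Add: C' → - C

No remaining common prefixes — done.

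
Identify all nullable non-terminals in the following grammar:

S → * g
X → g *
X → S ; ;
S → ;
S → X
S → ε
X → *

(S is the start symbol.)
A non-terminal is nullable if it can derive ε (the empty string): either it has an ε-production, or it has a production whose right-hand side consists entirely of nullable non-terminals.

ε-productions: S → ε
So S is immediately nullable.
No further non-terminal can be added: every production for the remaining non-terminals contains a terminal or a non-nullable non-terminal.
Nullable = { 'S' }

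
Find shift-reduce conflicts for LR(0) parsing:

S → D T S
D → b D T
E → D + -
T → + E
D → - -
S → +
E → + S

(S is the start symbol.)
No shift-reduce conflicts

Augment with S' → S and build the canonical LR(0) collection (I0 = CLOSURE({[S' → . S]}), then GOTO on every symbol after a dot until no new states appear). It has 18 states:
  I0: { [D → . - -], [D → . b D T], [S → . +], [S → . D T S], [S' → . S] }  — shift
  I1: { [S → + .] }  — reduce
  I2: { [D → - . -] }  — shift
  I3: { [S → D . T S], [T → . + E] }  — shift
  I4: { [S' → S .] }  — accept
  I5: { [D → . - -], [D → . b D T], [D → b . D T] }  — shift
  I6: { [D → b D . T], [T → . + E] }  — shift
  I7: { [D → . - -], [D → . b D T], [E → . + S], [E → . D + -], [T → + . E] }  — shift
  I8: { [D → b D T .] }  — reduce
  I9: { [D → . - -], [D → . b D T], [E → + . S], [S → . +], [S → . D T S] }  — shift
  I10: { [E → D . + -] }  — shift
  I11: { [T → + E .] }  — reduce
  I12: { [E → D + . -] }  — shift
  I13: { [E → D + - .] }  — reduce
  I14: { [E → + S .] }  — reduce
  I15: { [D → . - -], [D → . b D T], [S → . +], [S → . D T S], [S → D T . S] }  — shift
  I16: { [S → D T S .] }  — reduce
  I17: { [D → - - .] }  — reduce

No state contains both a complete item and a shift item.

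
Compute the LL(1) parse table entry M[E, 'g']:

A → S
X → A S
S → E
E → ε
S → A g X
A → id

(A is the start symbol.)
E → ε

To find M[E, 'g'], we find productions for E where 'g' is in the predict set (PREDICT(N → α) = (FIRST(α) \ {ε}) ∪ (FOLLOW(N) if α ⇒* ε)).

Relevant sets:
  FOLLOW(E) = { $, 'g', 'id' }

E → ε: PREDICT = { $, 'g', 'id' }
  'g' is in predict set, so this production goes in M[E, 'g']

M[E, 'g'] = E → ε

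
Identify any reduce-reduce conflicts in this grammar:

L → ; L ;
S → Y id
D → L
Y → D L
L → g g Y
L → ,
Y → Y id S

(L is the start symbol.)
A reduce-reduce conflict occurs when an LR(0) state has two complete items [A → α .] and [B → β .] — both call for a reduction, and with no lookahead the parser cannot choose between them.

Augment with L' → L and build the canonical LR(0) collection (I0 = CLOSURE({[L' → . L]}), then GOTO on every symbol after a dot until no new states appear). It has 16 states:
  I0: { [L → . ,], [L → . ; L ;], [L → . g g Y], [L' → . L] }  — shift
  I1: { [L → , .] }  — reduce
  I2: { [L → . ,], [L → . ; L ;], [L → . g g Y], [L → ; . L ;] }  — shift
  I3: { [L' → L .] }  — accept
  I4: { [L → g . g Y] }  — shift
  I5: { [D → . L], [L → . ,], [L → . ; L ;], [L → . g g Y], [L → g g . Y], [Y → . D L], [Y → . Y id S] }  — shift
  I6: { [L → . ,], [L → . ; L ;], [L → . g g Y], [Y → D . L] }  — shift
  I7: { [D → L .] }  — reduce
  I8: { [L → g g Y .], [Y → Y . id S] }  — shift, reduce
  I9: { [D → . L], [L → . ,], [L → . ; L ;], [L → . g g Y], [S → . Y id], [Y → . D L], [Y → . Y id S], [Y → Y id . S] }  — shift
  I10: { [Y → Y id S .] }  — reduce
  I11: { [S → Y . id], [Y → Y . id S] }  — shift
  I12: { [D → . L], [L → . ,], [L → . ; L ;], [L → . g g Y], [S → . Y id], [S → Y id .], [Y → . D L], [Y → . Y id S], [Y → Y id . S] }  — shift, reduce
  I13: { [Y → D L .] }  — reduce
  I14: { [L → ; L . ;] }  — shift
  I15: { [L → ; L ; .] }  — reduce

No state contains more than one complete item.

Answer: No reduce-reduce conflicts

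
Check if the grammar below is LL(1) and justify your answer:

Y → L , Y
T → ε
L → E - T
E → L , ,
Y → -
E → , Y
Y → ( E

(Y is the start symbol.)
Relevant sets:
  FIRST(L) = { ',' }

For Y:
  PREDICT(Y → L ',' Y) = { ',' }
  PREDICT(Y → '-') = { '-' }
  PREDICT(Y → '(' E) = { '(' }
For E:
  PREDICT(E → L ',' ',') = { ',' }
  PREDICT(E → ',' Y) = { ',' }
T, L have a single production, so nothing to check there.

Conflict found: Predict set conflict for E: { ',' }
The grammar is NOT LL(1).

Answer: No. Predict set conflict for E: { ',' }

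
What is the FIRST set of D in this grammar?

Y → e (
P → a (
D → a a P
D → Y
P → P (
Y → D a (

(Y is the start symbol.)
FIRST sets of the other non-terminals involved (by the same procedure, iterated to a fixed point):
  FIRST(Y) = { 'a', 'e' }

From D → a a P:
  - a is a terminal: add 'a' and stop
From D → Y:
  - Y is a non-terminal: add FIRST(Y) \ {ε} = { 'a', 'e' }
    Y is not nullable, so stop

Collecting: FIRST(D) = { 'a', 'e' }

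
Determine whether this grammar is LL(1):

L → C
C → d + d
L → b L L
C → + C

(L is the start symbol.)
Relevant sets:
  FIRST(C) = { '+', 'd' }

For L:
  PREDICT(L → C) = { '+', 'd' }
  PREDICT(L → b L L) = { 'b' }
For C:
  PREDICT(C → d '+' d) = { 'd' }
  PREDICT(C → '+' C) = { '+' }

All predict sets are disjoint. The grammar IS LL(1).

Answer: Yes, the grammar is LL(1).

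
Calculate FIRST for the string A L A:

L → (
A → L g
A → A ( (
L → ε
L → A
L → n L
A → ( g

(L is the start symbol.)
FIRST sets of the non-terminals involved (from the grammar, by fixed-point iteration):
  FIRST(A) = { '(', 'g', 'n' }

To compute FIRST(A L A), process the symbols left to right:
Symbol A is a non-terminal. Add FIRST(A) \ {ε} = { '(', 'g', 'n' }
A is not nullable (ε ∉ FIRST(A)), so stop here.
FIRST(A L A) = { '(', 'g', 'n' }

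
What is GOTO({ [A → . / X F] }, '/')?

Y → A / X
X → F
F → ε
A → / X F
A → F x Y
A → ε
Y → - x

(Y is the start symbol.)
GOTO(I, '/') = CLOSURE({ [A → αX.β] : [A → α.Xβ] ∈ I, X = '/' })

Items with dot before '/', with the dot advanced:
  [A → . / X F] → [A → / . X F]
Closure of the advanced items:
  [A → / . X F] has the dot before X: add [X → . F]
  [X → . F] has the dot before F: add [F → .]

GOTO = { [A → / . X F], [F → .], [X → . F] }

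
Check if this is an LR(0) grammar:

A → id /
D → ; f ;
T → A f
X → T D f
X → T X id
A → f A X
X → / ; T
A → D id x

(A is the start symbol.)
Augment with A' → A and build the canonical LR(0) collection (I0 = CLOSURE({[A' → . A]}), then GOTO on every symbol after a dot until no new states appear). It has 23 states:
  I0: { [A → . D id x], [A → . f A X], [A → . id /], [A' → . A], [D → . ; f ;] }  — shift
  I1: { [D → ; . f ;] }  — shift
  I2: { [A' → A .] }  — accept
  I3: { [A → D . id x] }  — shift
  I4: { [A → . D id x], [A → . f A X], [A → . id /], [A → f . A X], [D → . ; f ;] }  — shift
  I5: { [A → id . /] }  — shift
  I6: { [A → id / .] }  — reduce
  I7: { [A → . D id x], [A → . f A X], [A → . id /], [A → f A . X], [D → . ; f ;], [T → . A f], [X → . / ; T], [X → . T D f], [X → . T X id] }  — shift
  I8: { [X → / . ; T] }  — shift
  I9: { [T → A . f] }  — shift
  I10: { [A → . D id x], [A → . f A X], [A → . id /], [D → . ; f ;], [T → . A f], [X → . / ; T], [X → . T D f], [X → . T X id], [X → T . D f], [X → T . X id] }  — shift
  I11: { [A → f A X .] }  — reduce
  I12: { [A → D . id x], [X → T D . f] }  — shift
  I13: { [X → T X . id] }  — shift
  I14: { [X → T X id .] }  — reduce
  I15: { [X → T D f .] }  — reduce
  I16: { [A → D id . x] }  — shift
  I17: { [A → D id x .] }  — reduce
  I18: { [T → A f .] }  — reduce
  I19: { [A → . D id x], [A → . f A X], [A → . id /], [D → . ; f ;], [T → . A f], [X → / ; . T] }  — shift
  I20: { [X → / ; T .] }  — reduce
  I21: { [D → ; f . ;] }  — shift
  I22: { [D → ; f ; .] }  — reduce

Every state is either a pure shift/goto state or contains exactly one complete item and nothing to shift — no conflicts. The grammar is LR(0).

Answer: Yes, the grammar is LR(0)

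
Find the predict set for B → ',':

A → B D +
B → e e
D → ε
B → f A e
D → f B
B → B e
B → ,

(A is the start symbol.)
PREDICT(B → ',') = (FIRST(RHS) \ {ε}) ∪ (FOLLOW(B) if ε ∈ FIRST(RHS), i.e. RHS ⇒* ε)
FIRST(',') = { ',' }
ε ∉ FIRST(','), so FOLLOW(B) is not added.
PREDICT(B → ',') = { ',' }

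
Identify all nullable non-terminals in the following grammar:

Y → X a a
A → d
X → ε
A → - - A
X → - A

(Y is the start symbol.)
ε-productions: X → ε
So X is immediately nullable.
No further non-terminal can be added: every production for the remaining non-terminals contains a terminal or a non-nullable non-terminal.
Nullable = { 'X' }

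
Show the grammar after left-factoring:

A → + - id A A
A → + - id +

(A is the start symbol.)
Left-factoring transforms A → αβ₁ | αβ₂ into A → αA' and A' → β₁ | β₂
(α is the longest common prefix among the alternatives). Repeat until
no nonterminal has two alternatives with a common prefix.

Round 1: A has alternatives sharing prefix '+ - id'. Introduce A': A → + - id A'
  Add: A' → A A
  Add: A' → +

No remaining common prefixes — done.

Resulting grammar:
A → + - id A'
A' → A A
A' → +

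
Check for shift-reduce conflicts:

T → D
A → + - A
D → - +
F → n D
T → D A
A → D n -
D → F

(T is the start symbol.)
A shift-reduce conflict occurs when an LR(0) state has both:
  - a complete (reduce) item [A → α .] (dot at the end), and
  - a shift item [B → β . c γ] (dot before a terminal).

Augment with T' → T and build the canonical LR(0) collection (I0 = CLOSURE({[T' → . T]}), then GOTO on every symbol after a dot until no new states appear). It has 15 states:
  I0: { [D → . - +], [D → . F], [F → . n D], [T → . D A], [T → . D], [T' → . T] }  — shift
  I1: { [D → - . +] }  — shift
  I2: { [A → . + - A], [A → . D n -], [D → . - +], [D → . F], [F → . n D], [T → D . A], [T → D .] }  — shift, reduce
  I3: { [D → F .] }  — reduce
  I4: { [T' → T .] }  — accept
  I5: { [D → . - +], [D → . F], [F → . n D], [F → n . D] }  — shift
  I6: { [F → n D .] }  — reduce
  I7: { [A → + . - A] }  — shift
  I8: { [T → D A .] }  — reduce
  I9: { [A → D . n -] }  — shift
  I10: { [A → D n . -] }  — shift
  I11: { [A → D n - .] }  — reduce
  I12: { [A → + - . A], [A → . + - A], [A → . D n -], [D → . - +], [D → . F], [F → . n D] }  — shift
  I13: { [A → + - A .] }  — reduce
  I14: { [D → - + .] }  — reduce

I2 contains reduce item [T → D .] and shift items [A → . + - A], [D → . - +], [F → . n D] — shift-reduce conflict.

Answer: Yes — I2: [T → D .] vs [A → . + - A]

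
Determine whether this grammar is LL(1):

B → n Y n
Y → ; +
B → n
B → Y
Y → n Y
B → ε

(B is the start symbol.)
Relevant sets:
  FIRST(Y) = { ';', 'n' }
  FOLLOW(B) = { $ }

For B:
  PREDICT(B → n Y n) = { 'n' }
  PREDICT(B → n) = { 'n' }
  PREDICT(B → Y) = { ';', 'n' }
  PREDICT(B → ε) = { $ }
For Y:
  PREDICT(Y → ';' '+') = { ';' }
  PREDICT(Y → n Y) = { 'n' }

Conflict found: Predict set conflict for B: { 'n' }
The grammar is NOT LL(1).

Answer: No. Predict set conflict for B: { 'n' }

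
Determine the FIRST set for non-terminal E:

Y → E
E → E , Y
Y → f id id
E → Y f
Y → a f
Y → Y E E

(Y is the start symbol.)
{ 'a', 'f' }

To compute FIRST(E), examine every production with E on the left-hand side, reading each right-hand side left to right until a non-nullable symbol is reached.

FIRST sets of the other non-terminals involved (by the same procedure, iterated to a fixed point):
  FIRST(Y) = { 'a', 'f' }

From E → E , Y:
  - E is the symbol being defined: contributes nothing new
    E is not nullable, so stop
From E → Y f:
  - Y is a non-terminal: add FIRST(Y) \ {ε} = { 'a', 'f' }
    Y is not nullable, so stop

Collecting: FIRST(E) = { 'a', 'f' }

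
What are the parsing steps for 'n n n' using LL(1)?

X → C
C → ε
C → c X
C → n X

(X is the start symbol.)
LL(1) parsing maintains a stack (initially the start symbol over $) and the input. At each step: if the stack top is a terminal, match it against the current input token; if it is a non-terminal N, replace it with the RHS of M[N, lookahead] (the unique production whose predict set contains the lookahead).

Stack is shown with the top on the left.

Stack  Input    Action
----------------------
X $    n n n $  output X → C
C $    n n n $  output C → n X
n X $  n n n $  match 'n'
X $    n n $    output X → C
C $    n n $    output C → n X
n X $  n n $    match 'n'
X $    n $      output X → C
C $    n $      output C → n X
n X $  n $      match 'n'
X $    $        output X → C
C $    $        output C → ε
$      $        accept

The string is accepted.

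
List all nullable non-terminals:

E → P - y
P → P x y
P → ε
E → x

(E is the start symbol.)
ε-productions: P → ε
So P is immediately nullable.
No further non-terminal can be added: every production for the remaining non-terminals contains a terminal or a non-nullable non-terminal.
Nullable = { 'P' }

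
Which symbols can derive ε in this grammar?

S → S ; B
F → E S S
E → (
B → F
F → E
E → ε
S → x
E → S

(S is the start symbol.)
ε-productions: E → ε
So E is immediately nullable.
F → E: every symbol on the right is nullable, so F is nullable too.
B → F: every symbol on the right is nullable, so B is nullable too.
No further non-terminal can be added: every production for the remaining non-terminals contains a terminal or a non-nullable non-terminal.
Nullable = { 'B', 'E', 'F' }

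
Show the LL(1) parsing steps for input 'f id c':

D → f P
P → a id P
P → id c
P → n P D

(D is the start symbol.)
Stack is shown with the top on the left.

Stack   Input     Action
------------------------
D $     f id c $  output D → f P
f P $   f id c $  match 'f'
P $     id c $    output P → id c
id c $  id c $    match 'id'
c $     c $       match 'c'
$       $         accept

The string is accepted.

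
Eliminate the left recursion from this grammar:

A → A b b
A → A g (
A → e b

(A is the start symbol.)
A → e b A'
A' → b b A'
A' → g ( A'
A' → ε

A is directly left-recursive. The standard transformation for
  A → A α₁ | ... | A α_m | β₁ | ... | β_n
is
  A  → β₁ A' | ... | β_n A'
  A' → α₁ A' | ... | α_m A' | ε

A → e b becomes A → e b A'
A → A b b becomes A' → b b A'
A → A g ( becomes A' → g ( A'
Add A' → ε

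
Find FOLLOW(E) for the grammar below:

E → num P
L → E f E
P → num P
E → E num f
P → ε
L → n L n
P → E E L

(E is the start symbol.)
{ $, 'f', 'n', 'num' }

To compute FOLLOW(E), find every occurrence of E on a right-hand side N → α E β: add FIRST(β) \ {ε}, and if β is empty or nullable also add FOLLOW(N). Iterate to a fixed point.

E is the start symbol, so $ ∈ FOLLOW(E).
In L → E f E: E is followed by f E, add FIRST(f E) \ {ε} = { 'f' }
In L → E f E: E is at the end, add FOLLOW(L)
In E → E num f: E is followed by num f, add FIRST(num f) \ {ε} = { 'num' }
In P → E E L: E is followed by E L, add FIRST(E L) \ {ε} = { 'num' }
In P → E E L: E is followed by L, add FIRST(L) \ {ε} = { 'n', 'num' }

The FOLLOW sets referred to above (computed the same way, to a fixed point):
  FOLLOW(L) = { $, 'f', 'n', 'num' }

Taking the union: FOLLOW(E) = { $, 'f', 'n', 'num' }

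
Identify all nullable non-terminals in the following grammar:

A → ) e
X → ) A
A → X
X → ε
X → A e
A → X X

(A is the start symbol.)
{ 'A', 'X' }

A non-terminal is nullable if it can derive ε (the empty string): either it has an ε-production, or it has a production whose right-hand side consists entirely of nullable non-terminals.

ε-productions: X → ε
So X is immediately nullable.
A → X: every symbol on the right is nullable, so A is nullable too.
Every non-terminal is now nullable.
Nullable = { 'A', 'X' }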